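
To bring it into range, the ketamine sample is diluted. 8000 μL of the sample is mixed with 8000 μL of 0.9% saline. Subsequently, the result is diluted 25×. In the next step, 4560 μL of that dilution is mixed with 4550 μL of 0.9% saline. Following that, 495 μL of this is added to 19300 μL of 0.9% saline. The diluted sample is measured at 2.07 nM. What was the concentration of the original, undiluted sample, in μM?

Overall dilution factor = 2 × 25 × 1.998 × 39.99 = 3995.
Original = 2.07 nM × 3995 = 8269 nM = 8.27 μM.

8.27 μM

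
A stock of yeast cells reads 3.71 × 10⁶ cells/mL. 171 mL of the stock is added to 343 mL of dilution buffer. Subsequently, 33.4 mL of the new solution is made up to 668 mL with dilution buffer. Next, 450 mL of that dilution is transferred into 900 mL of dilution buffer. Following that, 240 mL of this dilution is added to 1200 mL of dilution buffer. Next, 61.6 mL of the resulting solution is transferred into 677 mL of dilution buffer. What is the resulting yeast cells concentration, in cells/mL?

Overall dilution factor = 3.006 × 20 × 3 × 6 × 11.99 = 1.30 × 10⁴.
3.71 × 10⁶ cells/mL / 1.30 × 10⁴ = 286 cells/mL.

286 cells/mL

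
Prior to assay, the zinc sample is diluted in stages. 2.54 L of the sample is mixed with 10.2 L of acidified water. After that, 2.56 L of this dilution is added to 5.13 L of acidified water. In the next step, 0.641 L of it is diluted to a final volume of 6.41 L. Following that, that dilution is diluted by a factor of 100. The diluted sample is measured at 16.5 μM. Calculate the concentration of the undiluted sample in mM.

Overall dilution factor = 5.016 × 3.004 × 10 × 100 = 1.51 × 10⁴.
Original = 16.5 μM × 1.51 × 10⁴ = 2.49 × 10⁵ μM = 249 mM.

249 mM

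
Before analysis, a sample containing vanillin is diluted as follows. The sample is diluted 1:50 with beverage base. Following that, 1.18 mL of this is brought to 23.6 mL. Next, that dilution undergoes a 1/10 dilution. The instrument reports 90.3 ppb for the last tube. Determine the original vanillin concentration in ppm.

903 ppm

Overall dilution factor = 50 × 20 × 10 = 1.00 × 10⁴.
Original = 90.3 ppb × 1.00 × 10⁴ = 9.03 × 10⁵ ppb = 903 ppm.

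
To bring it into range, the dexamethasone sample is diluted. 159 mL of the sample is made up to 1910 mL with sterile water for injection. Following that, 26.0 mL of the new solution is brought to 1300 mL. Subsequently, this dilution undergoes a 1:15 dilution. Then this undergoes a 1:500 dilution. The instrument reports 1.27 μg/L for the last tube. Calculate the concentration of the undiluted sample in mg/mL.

Overall dilution factor = 12.01 × 50 × 15 × 500 = 4.50 × 10⁶.
Original = 1.27 μg/L × 4.50 × 10⁶ = 5.72 × 10⁶ μg/L = 5.72 mg/mL.

5.72 mg/mL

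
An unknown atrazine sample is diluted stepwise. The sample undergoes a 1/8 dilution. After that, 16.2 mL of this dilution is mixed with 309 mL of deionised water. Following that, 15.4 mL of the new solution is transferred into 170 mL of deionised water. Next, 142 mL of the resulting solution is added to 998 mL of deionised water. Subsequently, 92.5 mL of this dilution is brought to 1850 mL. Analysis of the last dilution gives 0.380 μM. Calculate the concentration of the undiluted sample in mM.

Overall dilution factor = 8 × 20.07 × 12.04 × 8.028 × 20 = 3.10 × 10⁵.
Original = 0.380 μM × 3.10 × 10⁵ = 1.18 × 10⁵ μM = 118 mM.

118 mM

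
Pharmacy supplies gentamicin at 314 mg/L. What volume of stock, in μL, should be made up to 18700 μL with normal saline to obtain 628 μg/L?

628 μg/L = 0.628 mg/L.
V₁ = C₂V₂/C₁ = 0.628 × 18700 / 314 = 37.4 μL.

37.4 μL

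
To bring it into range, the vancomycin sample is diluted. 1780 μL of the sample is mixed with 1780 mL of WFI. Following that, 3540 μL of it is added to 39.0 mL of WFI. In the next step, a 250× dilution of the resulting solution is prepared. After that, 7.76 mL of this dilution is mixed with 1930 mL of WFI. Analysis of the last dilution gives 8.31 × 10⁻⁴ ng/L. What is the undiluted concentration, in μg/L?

624 μg/L

Overall dilution factor = 1001 × 12.02 × 250 × 249.7 = 7.51 × 10⁸.
Original = 8.31 × 10⁻⁴ ng/L × 7.51 × 10⁸ = 6.24 × 10⁵ ng/L = 624 μg/L.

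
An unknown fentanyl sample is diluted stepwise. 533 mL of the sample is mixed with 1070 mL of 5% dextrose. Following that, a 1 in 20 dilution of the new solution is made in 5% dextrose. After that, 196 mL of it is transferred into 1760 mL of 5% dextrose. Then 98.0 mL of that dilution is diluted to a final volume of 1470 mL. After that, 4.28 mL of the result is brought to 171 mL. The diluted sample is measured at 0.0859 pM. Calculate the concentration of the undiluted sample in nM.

Overall dilution factor = 3.008 × 20 × 9.980 × 15 × 39.95 = 3.60 × 10⁵.
Original = 0.0859 pM × 3.60 × 10⁵ = 3.09 × 10⁴ pM = 30.9 nM.

30.9 nM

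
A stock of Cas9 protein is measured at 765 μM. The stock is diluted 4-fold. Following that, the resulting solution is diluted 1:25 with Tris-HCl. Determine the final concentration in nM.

7650 nM

Overall dilution factor = 4 × 25 = 100.
765 μM / 100 = 7.65 μM = 7650 nM.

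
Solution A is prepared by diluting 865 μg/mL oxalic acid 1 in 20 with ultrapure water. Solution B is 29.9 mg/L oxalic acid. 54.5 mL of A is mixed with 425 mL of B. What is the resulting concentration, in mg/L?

C_A = 865 μg/mL / 20 = 43.2 μg/mL.
C_B = 29.9 mg/L = 29.9 μg/mL.
C_mix = (C_A·V_A + C_B·V_B)/(V_A + V_B) = (43.2×54.5 + 29.9×425) / 479.5 = 31.4 μg/mL = 31.4 mg/L.

31.4 mg/L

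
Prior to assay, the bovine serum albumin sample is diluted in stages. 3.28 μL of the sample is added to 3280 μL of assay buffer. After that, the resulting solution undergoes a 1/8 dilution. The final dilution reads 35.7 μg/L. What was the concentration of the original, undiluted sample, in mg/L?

286 mg/L

Overall dilution factor = 1001 × 8 = 8008.
Original = 35.7 μg/L × 8008 = 2.86 × 10⁵ μg/L = 286 mg/L.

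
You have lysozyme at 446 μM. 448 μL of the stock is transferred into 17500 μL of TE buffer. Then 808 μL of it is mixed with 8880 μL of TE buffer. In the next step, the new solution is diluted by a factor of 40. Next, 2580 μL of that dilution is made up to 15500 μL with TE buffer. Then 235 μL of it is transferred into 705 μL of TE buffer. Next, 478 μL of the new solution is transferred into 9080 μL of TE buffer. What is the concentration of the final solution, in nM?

Overall dilution factor = 40.06 × 11.99 × 40 × 6.008 × 4 × 20.00 = 9.23 × 10⁶.
446 μM / 9.23 × 10⁶ = 4.83 × 10⁻⁵ μM = 0.0483 nM.

0.0483 nM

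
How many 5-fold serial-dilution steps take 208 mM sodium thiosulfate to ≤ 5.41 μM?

7

Need 5ⁿ ≥ 3.84 × 10⁴, so n ≥ log(3.84 × 10⁴)/log(5) = 6.56.
Minimum whole steps: n = 7.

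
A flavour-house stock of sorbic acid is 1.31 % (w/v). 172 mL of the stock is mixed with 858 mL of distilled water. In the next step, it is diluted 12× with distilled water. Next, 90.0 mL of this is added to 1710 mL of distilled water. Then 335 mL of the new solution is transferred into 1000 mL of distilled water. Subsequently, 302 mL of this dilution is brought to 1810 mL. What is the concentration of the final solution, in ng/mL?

382 ng/mL

Overall dilution factor = 5.988 × 12 × 20 × 3.985 × 5.993 = 3.43 × 10⁴.
1.31 % (w/v) / 3.43 × 10⁴ = 3.82 × 10⁻⁵ % (w/v) = 382 ng/mL.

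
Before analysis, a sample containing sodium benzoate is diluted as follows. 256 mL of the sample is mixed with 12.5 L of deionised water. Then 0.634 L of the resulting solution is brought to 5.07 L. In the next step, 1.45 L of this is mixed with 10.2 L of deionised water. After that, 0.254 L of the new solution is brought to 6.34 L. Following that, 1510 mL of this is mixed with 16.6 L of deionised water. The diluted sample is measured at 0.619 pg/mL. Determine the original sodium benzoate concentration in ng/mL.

593 ng/mL

Overall dilution factor = 49.83 × 7.997 × 8.034 × 24.96 × 11.99 = 9.58 × 10⁵.
Original = 0.619 pg/mL × 9.58 × 10⁵ = 5.93 × 10⁵ pg/mL = 593 ng/mL.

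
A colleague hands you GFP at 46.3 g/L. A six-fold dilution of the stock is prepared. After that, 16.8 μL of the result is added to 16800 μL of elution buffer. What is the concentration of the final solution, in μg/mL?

7.71 μg/mL

Overall dilution factor = 6 × 1001 = 6006.
46.3 g/L / 6006 = 7.71 × 10⁻³ g/L = 7.71 μg/mL.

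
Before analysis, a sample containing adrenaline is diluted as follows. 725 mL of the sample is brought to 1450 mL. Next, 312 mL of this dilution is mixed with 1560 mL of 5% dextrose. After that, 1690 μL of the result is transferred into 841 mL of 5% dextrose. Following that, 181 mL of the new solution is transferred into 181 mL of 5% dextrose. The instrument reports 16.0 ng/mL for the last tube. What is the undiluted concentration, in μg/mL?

191 μg/mL

Overall dilution factor = 2 × 6 × 498.6 × 2 = 1.20 × 10⁴.
Original = 16.0 ng/mL × 1.20 × 10⁴ = 1.91 × 10⁵ ng/mL = 191 μg/mL.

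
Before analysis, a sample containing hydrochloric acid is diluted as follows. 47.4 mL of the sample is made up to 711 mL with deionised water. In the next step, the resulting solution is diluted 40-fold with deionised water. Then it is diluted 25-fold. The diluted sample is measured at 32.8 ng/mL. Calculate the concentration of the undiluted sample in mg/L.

492 mg/L

Overall dilution factor = 15 × 40 × 25 = 1.50 × 10⁴.
Original = 32.8 ng/mL × 1.50 × 10⁴ = 4.92 × 10⁵ ng/mL = 492 mg/L.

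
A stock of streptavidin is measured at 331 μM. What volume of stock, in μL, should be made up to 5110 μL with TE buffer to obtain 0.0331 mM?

0.0331 mM = 33.1 μM.
V₁ = C₂V₂/C₁ = 33.1 × 5110 / 331 = 511 μL.

511 μL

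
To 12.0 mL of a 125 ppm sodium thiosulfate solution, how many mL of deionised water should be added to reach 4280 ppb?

338 mL

4280 ppb = 4.28 ppm.
V₂ = C₁V₁/C₂ = 125 × 12.0 / 4.28 = 350 mL.
Diluent to add = V₂ − V₁ = 350 − 12.0 = 338 mL.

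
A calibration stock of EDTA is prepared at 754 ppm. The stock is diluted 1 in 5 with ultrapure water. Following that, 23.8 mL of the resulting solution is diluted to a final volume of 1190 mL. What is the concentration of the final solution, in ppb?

Overall dilution factor = 5 × 50 = 250.
754 ppm / 250 = 3.02 ppm = 3020 ppb.

3020 ppb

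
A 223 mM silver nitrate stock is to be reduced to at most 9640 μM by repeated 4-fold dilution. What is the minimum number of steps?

3

Need 4ⁿ ≥ 23.1, so n ≥ log(23.1)/log(4) = 2.27.
Minimum whole steps: n = 3.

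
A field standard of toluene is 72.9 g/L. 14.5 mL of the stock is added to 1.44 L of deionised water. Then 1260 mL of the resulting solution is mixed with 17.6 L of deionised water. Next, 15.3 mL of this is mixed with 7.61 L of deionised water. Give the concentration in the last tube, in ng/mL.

97.4 ng/mL

Overall dilution factor = 100.3 × 14.97 × 498.4 = 7.48 × 10⁵.
72.9 g/L / 7.48 × 10⁵ = 9.74 × 10⁻⁵ g/L = 97.4 ng/mL.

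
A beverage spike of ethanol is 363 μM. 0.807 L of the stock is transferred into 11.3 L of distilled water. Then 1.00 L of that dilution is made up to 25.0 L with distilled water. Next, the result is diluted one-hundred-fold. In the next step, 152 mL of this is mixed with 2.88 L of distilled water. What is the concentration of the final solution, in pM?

485 pM

Overall dilution factor = 15.00 × 25 × 100 × 19.95 = 7.48 × 10⁵.
363 μM / 7.48 × 10⁵ = 4.85 × 10⁻⁴ μM = 485 pM.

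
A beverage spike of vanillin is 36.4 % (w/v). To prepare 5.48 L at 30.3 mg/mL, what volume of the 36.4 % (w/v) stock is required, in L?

30.3 mg/mL = 3.03 % (w/v).
V₁ = C₂V₂/C₁ = 3.03 × 5.48 / 36.4 = 0.456 L.

0.456 L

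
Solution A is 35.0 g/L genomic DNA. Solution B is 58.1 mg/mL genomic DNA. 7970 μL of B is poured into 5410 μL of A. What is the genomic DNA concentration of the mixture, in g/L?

C_B = 58.1 mg/mL = 58.1 g/L.
C_mix = (C_A·V_A + C_B·V_B)/(V_A + V_B) = (35.0×5410 + 58.1×7970) / 13380 = 48.8 g/L.

48.8 g/L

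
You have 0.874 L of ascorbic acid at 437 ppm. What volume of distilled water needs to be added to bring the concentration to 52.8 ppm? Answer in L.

V₂ = C₁V₁/C₂ = 437 × 0.874 / 52.8 = 7.23 L.
Diluent to add = V₂ − V₁ = 7.23 − 0.874 = 6.36 L.

6.36 L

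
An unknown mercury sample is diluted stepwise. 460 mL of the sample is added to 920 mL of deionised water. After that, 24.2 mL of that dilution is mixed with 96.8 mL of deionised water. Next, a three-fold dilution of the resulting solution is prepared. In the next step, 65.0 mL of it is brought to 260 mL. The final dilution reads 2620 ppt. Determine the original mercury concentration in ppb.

472 ppb

Overall dilution factor = 3 × 5 × 3 × 4 = 180.
Original = 2620 ppt × 180 = 4.72 × 10⁵ ppt = 472 ppb.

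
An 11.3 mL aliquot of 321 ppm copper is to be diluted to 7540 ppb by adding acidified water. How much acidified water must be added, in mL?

7540 ppb = 7.54 ppm.
V₂ = C₁V₁/C₂ = 321 × 11.3 / 7.54 = 481 mL.
Diluent to add = V₂ − V₁ = 481 − 11.3 = 470 mL.

470 mL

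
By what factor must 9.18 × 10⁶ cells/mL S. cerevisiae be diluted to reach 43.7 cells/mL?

Factor = C₀/C_target = 9.18 × 10⁶ cells/mL / 43.7 cells/mL = 2.10 × 10⁵.

2.10 × 10⁵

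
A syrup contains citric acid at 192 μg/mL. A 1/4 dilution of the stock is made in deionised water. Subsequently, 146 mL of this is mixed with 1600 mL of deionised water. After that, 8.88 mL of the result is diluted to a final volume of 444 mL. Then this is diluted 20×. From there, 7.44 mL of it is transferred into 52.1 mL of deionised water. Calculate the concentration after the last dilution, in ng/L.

502 ng/L

Overall dilution factor = 4 × 11.96 × 50 × 20 × 8.003 = 3.83 × 10⁵.
192 μg/mL / 3.83 × 10⁵ = 5.02 × 10⁻⁴ μg/mL = 502 ng/L.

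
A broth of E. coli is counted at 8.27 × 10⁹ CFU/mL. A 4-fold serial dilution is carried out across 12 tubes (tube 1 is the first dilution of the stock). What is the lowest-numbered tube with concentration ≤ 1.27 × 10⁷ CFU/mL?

tube 5

Tube n has concentration 8.27 × 10⁹ CFU/mL / 4ⁿ.
Need 4ⁿ ≥ 8.27 × 10⁹ CFU/mL / 1.27 × 10⁷ CFU/mL = 651, so n ≥ 4.67.
First such tube: n = 5.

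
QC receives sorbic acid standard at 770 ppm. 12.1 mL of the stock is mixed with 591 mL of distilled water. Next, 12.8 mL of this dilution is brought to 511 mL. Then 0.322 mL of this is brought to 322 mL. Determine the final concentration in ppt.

Overall dilution factor = 49.84 × 39.92 × 1000 = 1.99 × 10⁶.
770 ppm / 1.99 × 10⁶ = 3.87 × 10⁻⁴ ppm = 387 ppt.

387 ppt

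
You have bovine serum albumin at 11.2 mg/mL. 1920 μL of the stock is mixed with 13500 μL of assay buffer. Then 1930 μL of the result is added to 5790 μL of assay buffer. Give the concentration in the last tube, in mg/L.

Overall dilution factor = 8.031 × 4 = 32.1.
11.2 mg/mL / 32.1 = 0.349 mg/mL = 349 mg/L.

349 mg/L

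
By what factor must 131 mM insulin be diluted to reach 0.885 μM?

1.48 × 10⁵

Factor = C₀/C_target = 131 mM / 0.885 μM = 1.48 × 10⁵.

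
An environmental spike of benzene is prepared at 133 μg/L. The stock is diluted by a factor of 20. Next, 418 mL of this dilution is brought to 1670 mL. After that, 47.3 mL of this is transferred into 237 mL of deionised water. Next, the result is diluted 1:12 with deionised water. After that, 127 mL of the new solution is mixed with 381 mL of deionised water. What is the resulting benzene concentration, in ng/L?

Overall dilution factor = 20 × 3.995 × 6.011 × 12 × 4 = 2.31 × 10⁴.
133 μg/L / 2.31 × 10⁴ = 5.77 × 10⁻³ μg/L = 5.77 ng/L.

5.77 ng/L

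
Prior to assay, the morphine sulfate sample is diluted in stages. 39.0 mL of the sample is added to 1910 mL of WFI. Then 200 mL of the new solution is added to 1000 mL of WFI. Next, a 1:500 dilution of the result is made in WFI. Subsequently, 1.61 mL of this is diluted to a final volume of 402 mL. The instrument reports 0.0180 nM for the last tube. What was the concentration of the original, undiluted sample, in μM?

674 μM

Overall dilution factor = 49.97 × 6 × 500 × 249.7 = 3.74 × 10⁷.
Original = 0.0180 nM × 3.74 × 10⁷ = 6.74 × 10⁵ nM = 674 μM.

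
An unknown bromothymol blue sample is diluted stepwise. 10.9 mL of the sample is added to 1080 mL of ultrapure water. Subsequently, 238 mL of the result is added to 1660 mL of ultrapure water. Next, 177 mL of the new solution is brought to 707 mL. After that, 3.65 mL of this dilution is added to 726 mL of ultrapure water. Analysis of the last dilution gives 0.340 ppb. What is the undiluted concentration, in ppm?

217 ppm

Overall dilution factor = 100.1 × 7.975 × 3.994 × 199.9 = 6.37 × 10⁵.
Original = 0.340 ppb × 6.37 × 10⁵ = 2.17 × 10⁵ ppb = 217 ppm.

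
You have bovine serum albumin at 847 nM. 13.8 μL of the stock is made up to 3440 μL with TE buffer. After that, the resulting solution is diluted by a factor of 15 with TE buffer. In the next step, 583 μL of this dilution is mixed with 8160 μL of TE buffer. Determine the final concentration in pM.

15.1 pM

Overall dilution factor = 249.3 × 15 × 15.00 = 5.61 × 10⁴.
847 nM / 5.61 × 10⁴ = 0.0151 nM = 15.1 pM.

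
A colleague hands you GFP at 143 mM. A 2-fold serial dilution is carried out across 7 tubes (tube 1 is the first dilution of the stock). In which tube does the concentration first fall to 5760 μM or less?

Tube n has concentration 143 mM / 2ⁿ.
Need 2ⁿ ≥ 143 mM / 5760 μM = 24.8, so n ≥ 4.63.
First such tube: n = 5.

tube 5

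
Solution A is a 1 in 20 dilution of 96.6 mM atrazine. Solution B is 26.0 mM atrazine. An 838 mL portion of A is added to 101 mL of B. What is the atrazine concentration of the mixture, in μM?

C_A = 96.6 mM / 20 = 4.83 mM.
C_mix = (C_A·V_A + C_B·V_B)/(V_A + V_B) = (4.83×838 + 26.0×101) / 939.0 = 7.11 mM = 7110 μM.

7110 μM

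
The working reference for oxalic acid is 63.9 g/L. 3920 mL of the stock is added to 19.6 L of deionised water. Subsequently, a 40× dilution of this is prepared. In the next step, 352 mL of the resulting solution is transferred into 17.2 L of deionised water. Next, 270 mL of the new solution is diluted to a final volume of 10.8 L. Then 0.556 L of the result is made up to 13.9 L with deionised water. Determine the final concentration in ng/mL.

Overall dilution factor = 6 × 40 × 49.86 × 40 × 25 = 1.20 × 10⁷.
63.9 g/L / 1.20 × 10⁷ = 5.34 × 10⁻⁶ g/L = 5.34 ng/mL.

5.34 ng/mL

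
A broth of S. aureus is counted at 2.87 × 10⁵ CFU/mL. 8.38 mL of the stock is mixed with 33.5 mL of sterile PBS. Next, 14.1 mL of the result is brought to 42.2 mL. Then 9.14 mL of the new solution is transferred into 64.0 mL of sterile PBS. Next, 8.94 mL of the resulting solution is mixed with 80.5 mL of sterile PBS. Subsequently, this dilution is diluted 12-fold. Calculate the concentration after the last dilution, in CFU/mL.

Overall dilution factor = 4.998 × 2.993 × 8.002 × 10.00 × 12 = 1.44 × 10⁴.
2.87 × 10⁵ CFU/mL / 1.44 × 10⁴ = 20.0 CFU/mL.

20.0 CFU/mL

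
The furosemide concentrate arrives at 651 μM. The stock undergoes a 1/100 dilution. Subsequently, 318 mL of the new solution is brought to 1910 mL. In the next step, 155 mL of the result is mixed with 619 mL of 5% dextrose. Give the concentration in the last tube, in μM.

Overall dilution factor = 100 × 6.006 × 4.994 = 2999.
651 μM / 2999 = 0.217 μM.

0.217 μM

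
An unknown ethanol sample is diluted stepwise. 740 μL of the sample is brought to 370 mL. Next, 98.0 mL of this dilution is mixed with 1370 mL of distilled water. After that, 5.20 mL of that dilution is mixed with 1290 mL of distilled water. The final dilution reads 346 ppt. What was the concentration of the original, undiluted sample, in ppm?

Overall dilution factor = 500 × 14.98 × 249.1 = 1.87 × 10⁶.
Original = 346 ppt × 1.87 × 10⁶ = 6.45 × 10⁸ ppt = 645 ppm.

645 ppm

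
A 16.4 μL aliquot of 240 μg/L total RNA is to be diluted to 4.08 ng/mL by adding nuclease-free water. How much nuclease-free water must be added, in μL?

4.08 ng/mL = 4.08 μg/L.
V₂ = C₁V₁/C₂ = 240 × 16.4 / 4.08 = 965 μL.
Diluent to add = V₂ − V₁ = 965 − 16.4 = 948 μL.

948 μL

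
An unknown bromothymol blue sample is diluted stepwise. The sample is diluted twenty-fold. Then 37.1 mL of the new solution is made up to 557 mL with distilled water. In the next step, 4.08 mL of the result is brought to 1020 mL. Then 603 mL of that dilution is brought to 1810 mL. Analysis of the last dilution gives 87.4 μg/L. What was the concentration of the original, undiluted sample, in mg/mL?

Overall dilution factor = 20 × 15.01 × 250 × 3.002 = 2.25 × 10⁵.
Original = 87.4 μg/L × 2.25 × 10⁵ = 1.97 × 10⁷ μg/L = 19.7 mg/mL.

19.7 mg/mL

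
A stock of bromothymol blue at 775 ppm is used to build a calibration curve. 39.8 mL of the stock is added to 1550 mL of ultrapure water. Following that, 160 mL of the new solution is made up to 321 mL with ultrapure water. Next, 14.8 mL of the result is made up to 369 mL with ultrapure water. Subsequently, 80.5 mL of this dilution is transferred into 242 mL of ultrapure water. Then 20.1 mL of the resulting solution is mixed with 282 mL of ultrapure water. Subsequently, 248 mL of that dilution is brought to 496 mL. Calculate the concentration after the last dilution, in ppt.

Overall dilution factor = 39.94 × 2.006 × 24.93 × 4.006 × 15.03 × 2 = 2.41 × 10⁵.
775 ppm / 2.41 × 10⁵ = 3.22 × 10⁻³ ppm = 3220 ppt.

3220 ppt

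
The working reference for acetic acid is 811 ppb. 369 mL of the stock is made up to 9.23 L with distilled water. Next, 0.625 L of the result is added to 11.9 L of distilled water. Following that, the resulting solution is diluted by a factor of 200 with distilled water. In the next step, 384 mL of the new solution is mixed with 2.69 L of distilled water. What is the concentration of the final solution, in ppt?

1.01 ppt

Overall dilution factor = 25.01 × 20.04 × 200 × 8.005 = 8.03 × 10⁵.
811 ppb / 8.03 × 10⁵ = 1.01 × 10⁻³ ppb = 1.01 ppt.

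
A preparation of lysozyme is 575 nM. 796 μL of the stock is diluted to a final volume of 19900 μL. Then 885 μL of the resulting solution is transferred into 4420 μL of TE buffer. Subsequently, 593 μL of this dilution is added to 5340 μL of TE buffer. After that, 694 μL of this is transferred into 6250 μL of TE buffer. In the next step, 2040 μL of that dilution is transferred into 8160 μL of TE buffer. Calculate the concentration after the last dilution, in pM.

Overall dilution factor = 25 × 5.994 × 10.01 × 10.01 × 5 = 7.50 × 10⁴.
575 nM / 7.50 × 10⁴ = 7.67 × 10⁻³ nM = 7.67 pM.

7.67 pM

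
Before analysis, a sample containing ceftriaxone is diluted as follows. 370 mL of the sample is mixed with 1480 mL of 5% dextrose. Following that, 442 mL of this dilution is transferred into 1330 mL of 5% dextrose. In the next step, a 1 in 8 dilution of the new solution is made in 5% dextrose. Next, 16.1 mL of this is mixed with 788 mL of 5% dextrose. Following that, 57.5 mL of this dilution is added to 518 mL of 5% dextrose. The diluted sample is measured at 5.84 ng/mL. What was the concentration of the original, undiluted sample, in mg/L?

468 mg/L

Overall dilution factor = 5 × 4.009 × 8 × 49.94 × 10.01 = 8.02 × 10⁴.
Original = 5.84 ng/mL × 8.02 × 10⁴ = 4.68 × 10⁵ ng/mL = 468 mg/L.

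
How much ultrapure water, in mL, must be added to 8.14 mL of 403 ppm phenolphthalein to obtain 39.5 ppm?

74.9 mL

V₂ = C₁V₁/C₂ = 403 × 8.14 / 39.5 = 83.0 mL.
Diluent to add = V₂ − V₁ = 83.0 − 8.14 = 74.9 mL.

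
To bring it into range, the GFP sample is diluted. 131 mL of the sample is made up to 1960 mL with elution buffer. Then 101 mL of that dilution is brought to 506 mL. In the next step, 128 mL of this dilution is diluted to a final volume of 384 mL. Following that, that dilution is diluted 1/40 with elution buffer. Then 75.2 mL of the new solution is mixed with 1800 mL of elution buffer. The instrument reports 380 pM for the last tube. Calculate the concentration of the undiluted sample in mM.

Overall dilution factor = 14.96 × 5.010 × 3 × 40 × 24.94 = 2.24 × 10⁵.
Original = 380 pM × 2.24 × 10⁵ = 8.52 × 10⁷ pM = 0.0852 mM.

0.0852 mM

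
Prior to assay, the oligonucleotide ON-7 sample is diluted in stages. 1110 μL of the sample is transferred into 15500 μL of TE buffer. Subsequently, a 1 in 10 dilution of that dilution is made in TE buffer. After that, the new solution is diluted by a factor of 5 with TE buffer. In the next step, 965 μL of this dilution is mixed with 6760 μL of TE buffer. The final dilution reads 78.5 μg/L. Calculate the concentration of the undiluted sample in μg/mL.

Overall dilution factor = 14.96 × 10 × 5 × 8.005 = 5989.
Original = 78.5 μg/L × 5989 = 4.70 × 10⁵ μg/L = 470 μg/mL.

470 μg/mL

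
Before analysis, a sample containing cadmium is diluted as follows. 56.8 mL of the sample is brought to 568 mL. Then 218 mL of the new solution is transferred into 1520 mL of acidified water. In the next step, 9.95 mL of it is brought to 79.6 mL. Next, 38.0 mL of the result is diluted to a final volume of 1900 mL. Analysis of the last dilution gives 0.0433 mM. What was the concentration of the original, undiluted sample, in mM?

1380 mM

Overall dilution factor = 10 × 7.972 × 8 × 50 = 3.19 × 10⁴.
Original = 0.0433 mM × 3.19 × 10⁴ = 1381 mM.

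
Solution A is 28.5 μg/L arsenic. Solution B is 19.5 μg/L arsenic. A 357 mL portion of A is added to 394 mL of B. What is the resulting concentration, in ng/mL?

23.8 ng/mL

C_mix = (C_A·V_A + C_B·V_B)/(V_A + V_B) = (28.5×357 + 19.5×394) / 751.0 = 23.8 μg/L = 23.8 ng/mL.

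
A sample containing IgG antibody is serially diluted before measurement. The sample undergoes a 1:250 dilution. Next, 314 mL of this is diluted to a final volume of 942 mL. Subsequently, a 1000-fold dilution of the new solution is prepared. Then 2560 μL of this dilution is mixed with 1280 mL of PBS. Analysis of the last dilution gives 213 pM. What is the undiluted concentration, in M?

Overall dilution factor = 250 × 3 × 1000 × 501 = 3.76 × 10⁸.
Original = 213 pM × 3.76 × 10⁸ = 8.00 × 10¹⁰ pM = 0.0800 M.

0.0800 M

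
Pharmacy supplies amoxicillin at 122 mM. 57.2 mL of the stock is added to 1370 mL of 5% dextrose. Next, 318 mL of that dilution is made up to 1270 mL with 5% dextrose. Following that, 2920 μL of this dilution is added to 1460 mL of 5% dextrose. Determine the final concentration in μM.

2.44 μM

Overall dilution factor = 24.95 × 3.994 × 501 = 4.99 × 10⁴.
122 mM / 4.99 × 10⁴ = 2.44 × 10⁻³ mM = 2.44 μM.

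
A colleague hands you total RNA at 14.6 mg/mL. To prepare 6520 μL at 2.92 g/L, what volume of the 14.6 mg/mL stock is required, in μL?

2.92 g/L = 2.92 mg/mL.
V₁ = C₂V₂/C₁ = 2.92 × 6520 / 14.6 = 1304 μL.

1300 μL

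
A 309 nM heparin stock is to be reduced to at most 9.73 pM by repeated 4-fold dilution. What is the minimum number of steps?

8

Need 4ⁿ ≥ 3.18 × 10⁴, so n ≥ log(3.18 × 10⁴)/log(4) = 7.48.
Minimum whole steps: n = 8.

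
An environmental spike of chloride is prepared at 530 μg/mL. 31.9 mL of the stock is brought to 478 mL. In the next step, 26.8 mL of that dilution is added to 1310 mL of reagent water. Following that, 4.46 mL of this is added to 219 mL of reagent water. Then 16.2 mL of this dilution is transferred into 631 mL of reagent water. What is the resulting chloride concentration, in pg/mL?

Overall dilution factor = 14.98 × 49.88 × 50.10 × 39.95 = 1.50 × 10⁶.
530 μg/mL / 1.50 × 10⁶ = 3.54 × 10⁻⁴ μg/mL = 354 pg/mL.

354 pg/mL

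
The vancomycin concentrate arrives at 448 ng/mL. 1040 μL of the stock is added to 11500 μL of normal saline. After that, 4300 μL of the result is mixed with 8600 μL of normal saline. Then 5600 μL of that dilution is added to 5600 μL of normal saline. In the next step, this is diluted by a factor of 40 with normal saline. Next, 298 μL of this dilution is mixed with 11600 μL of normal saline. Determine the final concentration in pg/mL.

3.88 pg/mL

Overall dilution factor = 12.06 × 3 × 2 × 40 × 39.93 = 1.16 × 10⁵.
448 ng/mL / 1.16 × 10⁵ = 3.88 × 10⁻³ ng/mL = 3.88 pg/mL.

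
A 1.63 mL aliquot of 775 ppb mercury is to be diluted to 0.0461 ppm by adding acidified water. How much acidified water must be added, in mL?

25.8 mL

0.0461 ppm = 46.1 ppb.
V₂ = C₁V₁/C₂ = 775 × 1.63 / 46.1 = 27.4 mL.
Diluent to add = V₂ − V₁ = 27.4 − 1.63 = 25.8 mL.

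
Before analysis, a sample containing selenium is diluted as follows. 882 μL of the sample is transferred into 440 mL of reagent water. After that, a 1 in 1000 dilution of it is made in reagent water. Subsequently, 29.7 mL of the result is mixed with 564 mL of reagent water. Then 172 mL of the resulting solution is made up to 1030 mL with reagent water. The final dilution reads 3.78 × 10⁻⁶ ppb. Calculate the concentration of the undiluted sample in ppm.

Overall dilution factor = 499.9 × 1000 × 19.99 × 5.988 = 5.98 × 10⁷.
Original = 3.78 × 10⁻⁶ ppb × 5.98 × 10⁷ = 226 ppb = 0.226 ppm.

0.226 ppm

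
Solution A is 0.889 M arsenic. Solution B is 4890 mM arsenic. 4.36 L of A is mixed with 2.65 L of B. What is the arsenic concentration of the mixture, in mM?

C_B = 4890 mM = 4.89 M.
C_mix = (C_A·V_A + C_B·V_B)/(V_A + V_B) = (0.889×4.36 + 4.89×2.65) / 7.010 = 2.40 M = 2400 mM.

2400 mM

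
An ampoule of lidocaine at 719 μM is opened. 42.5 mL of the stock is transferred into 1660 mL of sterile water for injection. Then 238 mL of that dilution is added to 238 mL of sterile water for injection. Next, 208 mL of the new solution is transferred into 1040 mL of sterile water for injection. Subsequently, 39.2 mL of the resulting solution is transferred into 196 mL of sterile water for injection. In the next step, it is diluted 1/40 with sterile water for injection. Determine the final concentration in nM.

6.23 nM

Overall dilution factor = 40.06 × 2 × 6 × 6 × 40 = 1.15 × 10⁵.
719 μM / 1.15 × 10⁵ = 6.23 × 10⁻³ μM = 6.23 nM.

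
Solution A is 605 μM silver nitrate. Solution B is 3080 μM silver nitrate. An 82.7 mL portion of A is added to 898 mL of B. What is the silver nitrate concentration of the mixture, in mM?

C_mix = (C_A·V_A + C_B·V_B)/(V_A + V_B) = (605×82.7 + 3080×898) / 980.7 = 2871 μM = 2.87 mM.

2.87 mM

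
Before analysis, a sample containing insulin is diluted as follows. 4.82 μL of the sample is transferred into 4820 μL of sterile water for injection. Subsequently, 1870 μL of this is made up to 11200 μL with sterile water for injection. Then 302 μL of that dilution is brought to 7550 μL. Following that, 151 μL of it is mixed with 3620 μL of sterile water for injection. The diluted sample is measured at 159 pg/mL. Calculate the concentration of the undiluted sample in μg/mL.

Overall dilution factor = 1001 × 5.989 × 25 × 24.97 = 3.74 × 10⁶.
Original = 159 pg/mL × 3.74 × 10⁶ = 5.95 × 10⁸ pg/mL = 595 μg/mL.

595 μg/mL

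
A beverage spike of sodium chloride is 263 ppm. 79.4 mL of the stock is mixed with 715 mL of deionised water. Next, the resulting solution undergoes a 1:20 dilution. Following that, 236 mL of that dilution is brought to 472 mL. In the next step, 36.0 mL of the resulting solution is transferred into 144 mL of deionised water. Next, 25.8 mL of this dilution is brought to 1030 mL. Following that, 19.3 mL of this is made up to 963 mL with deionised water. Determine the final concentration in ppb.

0.0660 ppb

Overall dilution factor = 10.01 × 20 × 2 × 5 × 39.92 × 49.90 = 3.99 × 10⁶.
263 ppm / 3.99 × 10⁶ = 6.60 × 10⁻⁵ ppm = 0.0660 ppb.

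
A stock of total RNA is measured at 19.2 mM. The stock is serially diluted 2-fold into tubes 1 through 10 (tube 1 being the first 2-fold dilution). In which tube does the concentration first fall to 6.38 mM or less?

tube 2

Tube n has concentration 19.2 mM / 2ⁿ.
Need 2ⁿ ≥ 19.2 mM / 6.38 mM = 3.01, so n ≥ 1.59.
First such tube: n = 2.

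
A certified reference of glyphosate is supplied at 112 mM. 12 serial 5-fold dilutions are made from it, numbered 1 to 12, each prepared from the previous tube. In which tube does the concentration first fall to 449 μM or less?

tube 4

Tube n has concentration 112 mM / 5ⁿ.
Need 5ⁿ ≥ 112 mM / 449 μM = 249, so n ≥ 3.43.
First such tube: n = 4.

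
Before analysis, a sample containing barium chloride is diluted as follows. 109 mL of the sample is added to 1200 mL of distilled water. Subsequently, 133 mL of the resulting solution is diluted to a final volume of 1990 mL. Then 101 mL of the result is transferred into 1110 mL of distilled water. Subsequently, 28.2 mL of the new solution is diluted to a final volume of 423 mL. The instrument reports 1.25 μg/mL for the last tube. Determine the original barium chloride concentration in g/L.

Overall dilution factor = 12.01 × 14.96 × 11.99 × 15 = 3.23 × 10⁴.
Original = 1.25 μg/mL × 3.23 × 10⁴ = 4.04 × 10⁴ μg/mL = 40.4 g/L.

40.4 g/L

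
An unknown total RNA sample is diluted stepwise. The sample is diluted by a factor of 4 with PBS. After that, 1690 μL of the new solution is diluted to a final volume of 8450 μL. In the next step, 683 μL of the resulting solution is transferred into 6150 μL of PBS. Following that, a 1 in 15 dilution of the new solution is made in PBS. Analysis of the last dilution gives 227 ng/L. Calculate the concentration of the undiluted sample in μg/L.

681 μg/L

Overall dilution factor = 4 × 5 × 10.00 × 15 = 3001.
Original = 227 ng/L × 3001 = 6.81 × 10⁵ ng/L = 681 μg/L.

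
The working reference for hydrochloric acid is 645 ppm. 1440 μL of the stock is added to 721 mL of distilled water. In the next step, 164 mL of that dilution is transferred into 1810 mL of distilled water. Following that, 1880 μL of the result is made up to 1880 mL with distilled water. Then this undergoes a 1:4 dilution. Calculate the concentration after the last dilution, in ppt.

Overall dilution factor = 501.7 × 12.04 × 1000 × 4 = 2.42 × 10⁷.
645 ppm / 2.42 × 10⁷ = 2.67 × 10⁻⁵ ppm = 26.7 ppt.

26.7 ppt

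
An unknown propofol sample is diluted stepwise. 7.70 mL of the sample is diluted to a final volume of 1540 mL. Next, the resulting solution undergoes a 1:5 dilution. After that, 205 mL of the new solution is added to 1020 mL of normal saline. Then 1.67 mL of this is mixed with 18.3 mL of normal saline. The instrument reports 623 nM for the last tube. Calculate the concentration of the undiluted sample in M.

Overall dilution factor = 200 × 5 × 5.976 × 11.96 = 7.15 × 10⁴.
Original = 623 nM × 7.15 × 10⁴ = 4.45 × 10⁷ nM = 0.0445 M.

0.0445 M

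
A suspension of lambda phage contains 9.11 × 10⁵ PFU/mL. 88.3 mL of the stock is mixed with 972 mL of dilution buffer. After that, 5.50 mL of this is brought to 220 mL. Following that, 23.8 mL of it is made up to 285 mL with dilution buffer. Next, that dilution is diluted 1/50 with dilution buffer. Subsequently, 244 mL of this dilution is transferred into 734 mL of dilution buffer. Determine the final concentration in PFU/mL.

0.790 PFU/mL

Overall dilution factor = 12.01 × 40 × 11.97 × 50 × 4.008 = 1.15 × 10⁶.
9.11 × 10⁵ PFU/mL / 1.15 × 10⁶ = 0.790 PFU/mL.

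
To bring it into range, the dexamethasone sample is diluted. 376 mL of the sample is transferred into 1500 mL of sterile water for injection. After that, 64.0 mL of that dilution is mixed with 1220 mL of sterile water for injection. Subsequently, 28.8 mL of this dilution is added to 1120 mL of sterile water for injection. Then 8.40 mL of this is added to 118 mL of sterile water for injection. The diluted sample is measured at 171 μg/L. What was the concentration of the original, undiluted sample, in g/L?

10.3 g/L

Overall dilution factor = 4.989 × 20.06 × 39.89 × 15.05 = 6.01 × 10⁴.
Original = 171 μg/L × 6.01 × 10⁴ = 1.03 × 10⁷ μg/L = 10.3 g/L.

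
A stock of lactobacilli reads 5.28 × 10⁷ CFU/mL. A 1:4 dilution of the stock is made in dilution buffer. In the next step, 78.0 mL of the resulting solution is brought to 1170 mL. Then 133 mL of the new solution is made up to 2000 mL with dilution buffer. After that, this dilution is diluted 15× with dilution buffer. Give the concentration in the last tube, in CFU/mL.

3900 CFU/mL

Overall dilution factor = 4 × 15 × 15.04 × 15 = 1.35 × 10⁴.
5.28 × 10⁷ CFU/mL / 1.35 × 10⁴ = 3900 CFU/mL.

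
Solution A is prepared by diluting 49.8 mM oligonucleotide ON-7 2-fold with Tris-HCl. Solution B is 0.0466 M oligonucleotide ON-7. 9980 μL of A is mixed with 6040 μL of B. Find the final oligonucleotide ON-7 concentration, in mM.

33.1 mM

C_A = 49.8 mM / 2 = 24.9 mM.
C_B = 0.0466 M = 46.6 mM.
C_mix = (C_A·V_A + C_B·V_B)/(V_A + V_B) = (24.9×9980 + 46.6×6040) / 16020 = 33.1 mM.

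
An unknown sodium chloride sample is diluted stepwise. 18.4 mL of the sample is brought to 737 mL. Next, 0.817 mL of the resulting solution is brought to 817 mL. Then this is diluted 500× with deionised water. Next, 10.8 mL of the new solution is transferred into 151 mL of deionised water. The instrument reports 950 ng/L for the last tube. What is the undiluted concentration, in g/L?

Overall dilution factor = 40.05 × 1000 × 500 × 14.98 = 3.00 × 10⁸.
Original = 950 ng/L × 3.00 × 10⁸ = 2.85 × 10¹¹ ng/L = 285 g/L.

285 g/L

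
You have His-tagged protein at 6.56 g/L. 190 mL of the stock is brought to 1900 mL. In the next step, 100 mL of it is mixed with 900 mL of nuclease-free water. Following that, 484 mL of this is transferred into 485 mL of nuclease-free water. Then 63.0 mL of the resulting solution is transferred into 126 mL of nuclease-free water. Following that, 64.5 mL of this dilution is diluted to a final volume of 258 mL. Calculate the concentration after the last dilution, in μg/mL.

2.73 μg/mL

Overall dilution factor = 10 × 10 × 2.002 × 3 × 4 = 2402.
6.56 g/L / 2402 = 2.73 × 10⁻³ g/L = 2.73 μg/mL.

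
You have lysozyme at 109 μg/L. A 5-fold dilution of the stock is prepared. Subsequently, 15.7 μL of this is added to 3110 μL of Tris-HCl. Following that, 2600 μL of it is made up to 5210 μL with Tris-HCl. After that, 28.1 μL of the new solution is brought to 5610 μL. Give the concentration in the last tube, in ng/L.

Overall dilution factor = 5 × 199.1 × 2.004 × 199.6 = 3.98 × 10⁵.
109 μg/L / 3.98 × 10⁵ = 2.74 × 10⁻⁴ μg/L = 0.274 ng/L.

0.274 ng/L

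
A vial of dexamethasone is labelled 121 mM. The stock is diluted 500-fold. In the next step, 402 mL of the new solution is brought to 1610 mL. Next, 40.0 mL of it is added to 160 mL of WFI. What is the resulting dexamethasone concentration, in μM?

12.1 μM

Overall dilution factor = 500 × 4.005 × 5 = 1.00 × 10⁴.
121 mM / 1.00 × 10⁴ = 0.0121 mM = 12.1 μM.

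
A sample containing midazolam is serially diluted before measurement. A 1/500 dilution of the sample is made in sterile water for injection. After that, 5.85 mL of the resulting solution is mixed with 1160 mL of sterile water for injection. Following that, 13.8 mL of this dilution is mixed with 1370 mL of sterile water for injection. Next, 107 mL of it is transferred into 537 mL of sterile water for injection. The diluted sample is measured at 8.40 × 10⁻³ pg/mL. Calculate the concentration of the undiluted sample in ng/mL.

Overall dilution factor = 500 × 199.3 × 100.3 × 6.019 = 6.01 × 10⁷.
Original = 8.40 × 10⁻³ pg/mL × 6.01 × 10⁷ = 5.05 × 10⁵ pg/mL = 505 ng/mL.

505 ng/mL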